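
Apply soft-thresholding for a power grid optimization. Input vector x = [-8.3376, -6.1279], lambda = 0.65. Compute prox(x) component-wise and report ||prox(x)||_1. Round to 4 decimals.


Soft-thresholding with lambda = 0.65:
prox(-8.3376) = sign(-8.3376)*max(|-8.3376| - 0.65, 0) = -7.6876
prox(-6.1279) = sign(-6.1279)*max(|-6.1279| - 0.65, 0) = -5.4779
prox(x) = [-7.6876, -5.4779]
||prox(x)||_1 = 7.6876 + 5.4779 = 13.1655


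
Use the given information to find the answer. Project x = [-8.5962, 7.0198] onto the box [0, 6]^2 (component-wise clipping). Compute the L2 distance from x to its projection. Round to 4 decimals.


Project each component onto [0, 6].
clip(-8.5962) = 0.0, clip(7.0198) = 6.0
Projection = [0.0, 6.0]
Squared diffs: [73.8947, 1.04]
Distance = sqrt(74.9347) = 8.6565


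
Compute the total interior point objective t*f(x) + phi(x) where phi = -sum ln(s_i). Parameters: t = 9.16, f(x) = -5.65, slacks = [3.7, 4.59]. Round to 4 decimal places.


Step 1: Compute log-barrier.
ln values: [1.3083, 1.5239]
phi = -(1.3083 + 1.5239) = -2.8322
Step 2: Compute augmented objective.
t*f(x) = 9.16*-5.65 = -51.754
Total = -51.754 - 2.8322 = -54.5862


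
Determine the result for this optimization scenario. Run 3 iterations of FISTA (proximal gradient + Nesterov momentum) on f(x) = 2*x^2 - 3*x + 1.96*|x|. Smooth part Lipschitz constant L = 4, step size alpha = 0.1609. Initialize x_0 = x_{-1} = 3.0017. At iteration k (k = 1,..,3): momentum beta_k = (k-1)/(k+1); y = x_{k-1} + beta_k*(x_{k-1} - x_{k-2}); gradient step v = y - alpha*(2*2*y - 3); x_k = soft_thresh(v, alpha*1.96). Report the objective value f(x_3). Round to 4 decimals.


FISTA on f(x) = 2*x^2 - 3*x + 1.96*|x|
L = 4, alpha = 0.1609
Iteration 1: beta = 0.0, y = 3.0017 + 0.0*(3.0017 - 3.0017) = 3.0017
  grad(y) = 9.0068, v = y - alpha*grad = 1.5525
  prox(v) = soft_thresh(1.5525, 0.3154) = 1.2371
Iteration 2: beta = 0.3333, y = 1.2371 + 0.3333*(1.2371 - 3.0017) = 0.649
  grad(y) = -0.4042, v = y - alpha*grad = 0.714
  prox(v) = soft_thresh(0.714, 0.3154) = 0.3986
Iteration 3: beta = 0.5, y = 0.3986 + 0.5*(0.3986 - 1.2371) = -0.0206
  grad(y) = -3.0825, v = y - alpha*grad = 0.4753
  prox(v) = soft_thresh(0.4753, 0.3154) = 0.16
f(x_3) = 2*0.16^2 - 3*0.16 + 1.96*|0.16| = -0.1152


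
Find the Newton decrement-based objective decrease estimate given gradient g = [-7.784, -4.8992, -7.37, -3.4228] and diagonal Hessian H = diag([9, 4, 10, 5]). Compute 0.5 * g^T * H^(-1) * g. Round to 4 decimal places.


Step 1: H is diagonal, so H^(-1) * g = [-0.8649, -1.2248, -0.737, -0.6846].
Step 2: g^T H^(-1) g = sum_i g_i^2 / H_ii
  = (-7.784)^2/9 + (-4.8992)^2/4 + (-7.37)^2/10 + (-3.4228)^2/5
  = 6.7323 + 6.0005 + 5.4317 + 2.3431 = 20.5076
Step 3: Objective decrease = 0.5 * g^T H^(-1) g = 10.2538


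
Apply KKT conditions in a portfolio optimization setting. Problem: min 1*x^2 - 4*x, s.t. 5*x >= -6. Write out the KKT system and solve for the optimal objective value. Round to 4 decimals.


Step 1: Try lambda = 0 (constraint inactive).
Stationarity: 2*1*x - 4 = 0
x* = 4/(2*1) = 2.0
Check constraint: 5*2.0 = 10.0 >= -6 -- satisfied.
Step 2: Compute optimal value.
f(x*) = 1*2.0^2 - 4*2.0 = -4.0


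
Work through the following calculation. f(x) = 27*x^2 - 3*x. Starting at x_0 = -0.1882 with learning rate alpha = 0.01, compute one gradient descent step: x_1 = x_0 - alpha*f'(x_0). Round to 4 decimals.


We compute the gradient at x_0 and apply the update.
f'(x) = 54*x - 3
f'(-0.1882) = 54*-0.1882 - 3 = -13.1628
x_1 = -0.1882 - 0.01*-13.1628 = -0.0566


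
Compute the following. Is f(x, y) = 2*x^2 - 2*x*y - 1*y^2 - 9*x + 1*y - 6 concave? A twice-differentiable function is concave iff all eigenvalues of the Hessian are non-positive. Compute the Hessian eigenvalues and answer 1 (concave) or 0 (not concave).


The Hessian of f(x,y) = 2*x^2 - 2*x*y - 1*y^2 - 9*x + 1*y - 6 is:
H = [[4, -2], [-2, -2]]
Trace = 4 - 2 = 2
Determinant = 4*-2 - (-2)^2 = -12
Discriminant = (2)^2 - 4*-12 = 52.0
Eigenvalues: lambda_1 = -2.6056, lambda_2 = 4.6056
The function is not concave.

0


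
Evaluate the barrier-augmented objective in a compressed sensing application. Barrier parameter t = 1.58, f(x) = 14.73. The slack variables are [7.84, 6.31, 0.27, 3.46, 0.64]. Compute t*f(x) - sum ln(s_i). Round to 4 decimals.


Step 1: Compute log-barrier.
ln values: [2.0592, 1.8421, -1.3093, 1.2413, -0.4463]
phi = -(2.0592 + 1.8421 - 1.3093 + 1.2413 - 0.4463) = -3.387
Step 2: Compute augmented objective.
t*f(x) = 1.58*14.73 = 23.2734
Total = 23.2734 - 3.387 = 19.8864


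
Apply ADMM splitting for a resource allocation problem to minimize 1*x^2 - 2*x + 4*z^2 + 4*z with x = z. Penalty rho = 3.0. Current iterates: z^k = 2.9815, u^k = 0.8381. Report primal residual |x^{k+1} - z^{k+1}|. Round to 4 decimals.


ADMM iteration with rho = 3.0, z^k = 2.9815, u^k = 0.8381
Step 1: x-update.
Minimize 1*x^2 - 2*x + (3.0/2)*(x - 2.9815 + 0.8381)^2
FOC: (2*1 + 3.0)*x = 2 + 3.0*(2.9815 - 0.8381)
x^{k+1} = 1.686
Step 2: z-update.
Minimize 4*z^2 + 4*z + (3.0/2)*(1.686 - z + 0.8381)^2
FOC: (2*4 + 3.0)*z = -4 + 3.0*(1.686 + 0.8381)
z^{k+1} = 0.3248
Step 3: u-update.
u^{k+1} = 0.8381 + 1.686 - 0.3248 = 2.1994
Step 4: Primal residual = |1.686 - 0.3248| = 1.3613


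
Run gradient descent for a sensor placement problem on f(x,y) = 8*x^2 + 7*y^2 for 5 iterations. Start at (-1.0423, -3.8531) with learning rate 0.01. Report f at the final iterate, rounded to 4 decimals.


Gradient descent on f(x,y) = 8*x^2 + 7*y^2.
Starting point: (-1.0423, -3.8531), alpha = 0.01
Step 1: grad_x = 2*8*-1.0423 = -16.6768, grad_y = 2*7*-3.8531 = -53.9434
  x_1 = -1.0423 - 0.01*-16.6768 = -0.8755
  y_1 = -3.8531 - 0.01*-53.9434 = -3.3137
Step 2: grad_x = 2*8*-0.8755 = -14.0085, grad_y = 2*7*-3.3137 = -46.3913
  x_2 = -0.8755 - 0.01*-14.0085 = -0.7354
  y_2 = -3.3137 - 0.01*-46.3913 = -2.8498
Step 3: grad_x = 2*8*-0.7354 = -11.7672, grad_y = 2*7*-2.8498 = -39.8965
  x_3 = -0.7354 - 0.01*-11.7672 = -0.6178
  y_3 = -2.8498 - 0.01*-39.8965 = -2.4508
Step 4: grad_x = 2*8*-0.6178 = -9.8844, grad_y = 2*7*-2.4508 = -34.311
  x_4 = -0.6178 - 0.01*-9.8844 = -0.5189
  y_4 = -2.4508 - 0.01*-34.311 = -2.1077
Step 5: grad_x = 2*8*-0.5189 = -8.3029, grad_y = 2*7*-2.1077 = -29.5075
  x_5 = -0.5189 - 0.01*-8.3029 = -0.4359
  y_5 = -2.1077 - 0.01*-29.5075 = -1.8126
f(-0.4359, -1.8126) = 8*(-0.4359)^2 + 7*(-1.8126)^2 = 24.5188


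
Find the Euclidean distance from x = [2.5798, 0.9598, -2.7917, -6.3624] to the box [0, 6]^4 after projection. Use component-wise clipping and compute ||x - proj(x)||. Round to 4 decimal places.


Project each component onto [0, 6].
clip(2.5798) = 2.5798, clip(0.9598) = 0.9598, clip(-2.7917) = 0.0, clip(-6.3624) = 0.0
Projection = [2.5798, 0.9598, 0.0, 0.0]
Squared diffs: [0.0, 0.0, 7.7936, 40.4801]
Distance = sqrt(48.2737) = 6.9479


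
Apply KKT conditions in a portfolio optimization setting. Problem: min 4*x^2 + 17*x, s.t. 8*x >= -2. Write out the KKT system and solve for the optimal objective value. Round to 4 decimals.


Step 1: Try lambda = 0 (constraint inactive).
x_unc = -17/(2*4) = -2.125
Check: 8*-2.125 = -17.0 < -2 -- violated!
Step 2: Constraint must be active: 8*x = -2
x* = -2/8 = -0.25
lambda = (2*4*(-0.25) + 17)/8 = 1.875
Step 3: Compute optimal value.
f(x*) = 4*(-0.25)^2 + 17*(-0.25) = -4.0


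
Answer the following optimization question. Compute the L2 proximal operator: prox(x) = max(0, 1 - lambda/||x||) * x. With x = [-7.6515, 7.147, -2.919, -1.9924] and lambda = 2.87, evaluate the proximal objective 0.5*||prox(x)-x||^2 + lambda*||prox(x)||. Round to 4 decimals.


Step 1: Compute ||x||.
||x|| = 11.0506
Step 2: Compute scaling factor.
scale = max(0, 1 - 2.87/11.0506) = 0.7403
Step 3: prox(x) = [-5.6643, 5.2908, -2.1609, -1.4749]
||prox(x)|| = 8.1806
Step 4: Proximal objective.
0.5*||prox-x||^2 = 4.1185
lambda*||prox|| = 23.4783
Total = 27.5967


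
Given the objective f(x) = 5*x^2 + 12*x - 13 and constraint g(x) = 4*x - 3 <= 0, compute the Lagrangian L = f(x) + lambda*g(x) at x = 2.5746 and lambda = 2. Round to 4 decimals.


Step 1: Evaluate f(x).
f(2.5746) = 5*2.5746^2 + 12*2.5746 - 13 = 51.038
Step 2: Evaluate g(x).
g(2.5746) = 4*2.5746 - 3 = 7.2984
Step 3: Compute Lagrangian.
L = 51.038 + 2*7.2984 = 65.6348


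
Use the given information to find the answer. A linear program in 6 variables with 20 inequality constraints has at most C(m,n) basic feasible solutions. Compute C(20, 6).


Each vertex corresponds to some choice of n active constraints out of m, so the number of vertices is at most C(m, n) = m! / (n!(m-n)!).
m = 20, n = 6
Numerator: 20 * 19 * 18 * 17 * 16 * 15
Denominator: 6! = 720
C(20, 6) = 38760


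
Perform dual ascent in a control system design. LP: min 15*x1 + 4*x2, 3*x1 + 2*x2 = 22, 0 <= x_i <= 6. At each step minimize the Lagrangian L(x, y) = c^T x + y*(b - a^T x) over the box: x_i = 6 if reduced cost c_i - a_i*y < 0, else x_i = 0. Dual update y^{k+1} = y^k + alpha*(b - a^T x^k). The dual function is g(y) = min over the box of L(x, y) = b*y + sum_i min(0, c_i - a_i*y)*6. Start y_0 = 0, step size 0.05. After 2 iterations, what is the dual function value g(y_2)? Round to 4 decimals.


Dual ascent for LP: min 15*x1 + 4*x2, 3*x1 + 2*x2 = 22, 0 <= x_i <= 6
Step 1: y^k = 0.0, reduced costs: (15.0, 4.0)
  x^k = (0.0, 0.0), subgradient = b - a^T x = 22.0
  y^{k+1} = 0.0 + 0.05*22.0 = 1.1
Step 2: y^k = 1.1, reduced costs: (11.7, 1.8)
  x^k = (0.0, 0.0), subgradient = b - a^T x = 22.0
  y^{k+1} = 1.1 + 0.05*22.0 = 2.2
Dual objective at y_2 = 2.2: reduced costs (8.4, -0.4), box minimizer x = (0.0, 6.0)
g(y_2) = b*y + (c1 - a1*y)*x1 + (c2 - a2*y)*x2 = 22*2.2 + 8.4*0.0 + (-0.4)*6.0 = 48.4 + 0.0 - 2.4 = 46.0


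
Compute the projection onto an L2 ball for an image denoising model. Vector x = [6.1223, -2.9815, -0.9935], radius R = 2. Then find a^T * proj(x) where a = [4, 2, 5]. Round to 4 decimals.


Step 1: Compute ||x|| (intermediates to 6 decimals).
||x|| = sqrt(6.1223^2 + (-2.9815)^2 + (-0.9935)^2) = 6.881783
Step 2: Project.
Since ||x|| > R, scale = R/||x|| = 2/6.881783 = 0.290622, proj(x) = scale * x
proj(x) = [1.779275, -0.866489, -0.288733]
Step 3: Dot product.
a^T * proj(x) = 4*1.779275 + 2*(-0.866489) + 5*(-0.288733) = 3.9405


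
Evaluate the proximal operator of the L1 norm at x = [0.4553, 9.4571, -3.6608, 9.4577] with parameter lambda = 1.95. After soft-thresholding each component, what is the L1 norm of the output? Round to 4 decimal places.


Soft-thresholding with lambda = 1.95:
prox(0.4553) = sign(0.4553)*max(|0.4553| - 1.95, 0) = 0.0
prox(9.4571) = sign(9.4571)*max(|9.4571| - 1.95, 0) = 7.5071
prox(-3.6608) = sign(-3.6608)*max(|-3.6608| - 1.95, 0) = -1.7108
prox(9.4577) = sign(9.4577)*max(|9.4577| - 1.95, 0) = 7.5077
prox(x) = [0.0, 7.5071, -1.7108, 7.5077]
||prox(x)||_1 = 0.0 + 7.5071 + 1.7108 + 7.5077 = 16.7256


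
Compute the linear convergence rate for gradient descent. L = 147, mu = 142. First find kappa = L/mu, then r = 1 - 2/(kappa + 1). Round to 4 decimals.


Step 1: Compute the condition number.
kappa = L/mu = 147/142 = 1.0352
Step 2: Compute the convergence rate.
r = 1 - 2/(kappa + 1) = 1 - 2*mu/(L + mu) = (L - mu)/(L + mu) = 5/289 = 0.0173


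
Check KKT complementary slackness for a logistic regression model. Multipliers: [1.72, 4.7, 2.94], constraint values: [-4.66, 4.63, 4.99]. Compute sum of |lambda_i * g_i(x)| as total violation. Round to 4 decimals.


KKT complementary slackness check:
lambda_1 * g_1 = 1.72 * -4.66 = -8.0152
lambda_2 * g_2 = 4.7 * 4.63 = 21.761
lambda_3 * g_3 = 2.94 * 4.99 = 14.6706
Total violation = 8.0152 + 21.761 + 14.6706 = 44.4468


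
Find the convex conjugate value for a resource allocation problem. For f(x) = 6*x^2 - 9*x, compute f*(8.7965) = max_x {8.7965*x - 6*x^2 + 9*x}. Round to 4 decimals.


f*(y) = sup_x {y*x - a*x^2 - b*x} = sup_x {(y-b)*x - a*x^2}
FOC: (y - b) - 2a*x = 0 => x* = (y - b)/(2a)
x* = (8.7965 + 9)/(2*6) = 1.483
f*(8.7965) = (y-b)^2/(4a) = (8.7965 + 9)^2/(4*6)
= 316.7154/24 = 13.1965


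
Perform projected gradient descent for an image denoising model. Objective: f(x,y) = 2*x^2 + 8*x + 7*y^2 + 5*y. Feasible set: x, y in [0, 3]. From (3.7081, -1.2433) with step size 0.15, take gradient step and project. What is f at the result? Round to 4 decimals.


Step 1: Compute gradient at (3.7081, -1.2433).
grad_x = 2*2*3.7081 + 8 = 22.8324
grad_y = 2*7*-1.2433 + 5 = -12.4062
Step 2: Gradient step.
x_raw = 3.7081 - 0.15*22.8324 = 0.2832
y_raw = -1.2433 - 0.15*-12.4062 = 0.6176
Step 3: Project onto [0, 3].
x_proj = clip(0.2832) = 0.2832
y_proj = clip(0.6176) = 0.6176
Step 4: Evaluate f.
f(0.2832, 0.6176) = 8.1848


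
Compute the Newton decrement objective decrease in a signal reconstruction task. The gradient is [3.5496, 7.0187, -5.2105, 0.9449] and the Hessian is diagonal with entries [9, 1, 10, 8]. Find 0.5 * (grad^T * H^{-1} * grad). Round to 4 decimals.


Step 1: H is diagonal, so H^(-1) * g = [0.3944, 7.0187, -0.5211, 0.1181].
Step 2: g^T H^(-1) g = sum_i g_i^2 / H_ii
  = (3.5496)^2/9 + (7.0187)^2/1 + (-5.2105)^2/10 + (0.9449)^2/8
  = 1.4 + 49.2621 + 2.7149 + 0.1116 = 53.4886
Step 3: Objective decrease = 0.5 * g^T H^(-1) g = 26.7443


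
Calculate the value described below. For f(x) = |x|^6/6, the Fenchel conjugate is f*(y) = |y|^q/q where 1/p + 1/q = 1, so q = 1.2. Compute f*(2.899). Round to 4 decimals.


The conjugate exponent q satisfies 1/p + 1/q = 1.
p = 6, so q = 6/(6 - 1) = 1.2
|y|^q = 2.899^1.2 = 3.5867
f*(2.899) = 3.5867 / 1.2 = 2.9889


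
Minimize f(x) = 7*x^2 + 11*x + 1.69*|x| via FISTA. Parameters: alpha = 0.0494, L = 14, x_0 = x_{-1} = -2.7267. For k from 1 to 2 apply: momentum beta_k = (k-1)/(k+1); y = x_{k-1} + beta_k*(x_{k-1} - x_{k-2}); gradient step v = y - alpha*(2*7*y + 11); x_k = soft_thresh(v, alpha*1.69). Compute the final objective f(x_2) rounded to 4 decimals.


FISTA on f(x) = 7*x^2 + 11*x + 1.69*|x|
L = 14, alpha = 0.0494
Iteration 1: beta = 0.0, y = -2.7267 + 0.0*(-2.7267 + 2.7267) = -2.7267
  grad(y) = -27.1738, v = y - alpha*grad = -1.3843
  prox(v) = soft_thresh(-1.3843, 0.0835) = -1.3008
Iteration 2: beta = 0.3333, y = -1.3008 + 0.3333*(-1.3008 + 2.7267) = -0.8255
  grad(y) = -0.5575, v = y - alpha*grad = -0.798
  prox(v) = soft_thresh(-0.798, 0.0835) = -0.7145
f(x_2) = 7*(-0.7145)^2 + 11*(-0.7145) + 1.69*|-0.7145| = -3.0784


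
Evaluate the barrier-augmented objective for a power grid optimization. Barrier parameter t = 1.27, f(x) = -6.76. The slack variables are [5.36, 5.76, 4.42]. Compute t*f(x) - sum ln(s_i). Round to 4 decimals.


Step 1: Compute log-barrier.
ln values: [1.679, 1.7509, 1.4861]
phi = -(1.679 + 1.7509 + 1.4861) = -4.916
Step 2: Compute augmented objective.
t*f(x) = 1.27*-6.76 = -8.5852
Total = -8.5852 - 4.916 = -13.5012


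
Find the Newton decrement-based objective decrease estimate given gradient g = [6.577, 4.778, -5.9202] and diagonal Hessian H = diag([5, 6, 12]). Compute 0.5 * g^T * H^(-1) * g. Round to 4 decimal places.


Step 1: H is diagonal, so H^(-1) * g = [1.3154, 0.7963, -0.4934].
Step 2: g^T H^(-1) g = sum_i g_i^2 / H_ii
  = (6.577)^2/5 + (4.778)^2/6 + (-5.9202)^2/12
  = 8.6514 + 3.8049 + 2.9207 = 15.377
Step 3: Objective decrease = 0.5 * g^T H^(-1) g = 7.6885


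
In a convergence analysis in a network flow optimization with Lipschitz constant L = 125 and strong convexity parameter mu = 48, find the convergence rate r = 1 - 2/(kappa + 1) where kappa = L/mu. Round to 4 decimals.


Step 1: Compute the condition number.
kappa = L/mu = 125/48 = 2.6042
Step 2: Compute the convergence rate.
r = 1 - 2/(kappa + 1) = 1 - 2*mu/(L + mu) = (L - mu)/(L + mu) = 77/173 = 0.4451


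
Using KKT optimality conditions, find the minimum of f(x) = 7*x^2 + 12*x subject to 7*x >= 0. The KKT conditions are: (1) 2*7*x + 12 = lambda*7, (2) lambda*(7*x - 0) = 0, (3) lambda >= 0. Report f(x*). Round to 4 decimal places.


Step 1: Try lambda = 0 (constraint inactive).
x_unc = -12/(2*7) = -0.8571
Check: 7*-0.8571 = -5.9997 < 0 -- violated!
Step 2: Constraint must be active: 7*x = 0
x* = 0/7 = 0.0
lambda = (2*7*0.0 + 12)/7 = 1.7143
Step 3: Compute optimal value.
f(x*) = 7*0.0^2 + 12*0.0 = 0.0


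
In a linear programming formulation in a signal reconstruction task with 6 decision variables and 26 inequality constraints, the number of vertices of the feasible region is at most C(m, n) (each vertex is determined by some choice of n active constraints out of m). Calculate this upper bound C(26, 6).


Each vertex corresponds to some choice of n active constraints out of m, so the number of vertices is at most C(m, n) = m! / (n!(m-n)!).
m = 26, n = 6
Numerator: 26 * 25 * 24 * 23 * 22 * 21
Denominator: 6! = 720
C(26, 6) = 230230


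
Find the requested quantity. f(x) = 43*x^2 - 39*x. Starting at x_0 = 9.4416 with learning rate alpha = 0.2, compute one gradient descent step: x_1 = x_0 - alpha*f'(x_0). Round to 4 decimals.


We compute the gradient at x_0 and apply the update.
f'(x) = 86*x - 39
f'(9.4416) = 86*9.4416 - 39 = 772.9776
x_1 = 9.4416 - 0.2*772.9776 = -145.1539


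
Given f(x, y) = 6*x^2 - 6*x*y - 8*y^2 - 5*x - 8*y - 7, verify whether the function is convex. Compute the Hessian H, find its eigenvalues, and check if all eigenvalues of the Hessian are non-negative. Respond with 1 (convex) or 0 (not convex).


The Hessian of f(x,y) = 6*x^2 - 6*x*y - 8*y^2 - 5*x - 8*y - 7 is:
H = [[12, -6], [-6, -16]]
Trace = 12 - 16 = -4
Determinant = 12*-16 - (-6)^2 = -228
Discriminant = (-4)^2 - 4*-228 = 928.0
Eigenvalues: lambda_1 = -17.2315, lambda_2 = 13.2315
The function is not convex.

0


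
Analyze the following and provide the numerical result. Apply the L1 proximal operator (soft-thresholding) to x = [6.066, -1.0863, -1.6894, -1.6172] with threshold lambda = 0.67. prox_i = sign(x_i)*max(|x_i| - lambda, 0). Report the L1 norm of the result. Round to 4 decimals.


Soft-thresholding with lambda = 0.67:
prox(6.066) = sign(6.066)*max(|6.066| - 0.67, 0) = 5.396
prox(-1.0863) = sign(-1.0863)*max(|-1.0863| - 0.67, 0) = -0.4163
prox(-1.6894) = sign(-1.6894)*max(|-1.6894| - 0.67, 0) = -1.0194
prox(-1.6172) = sign(-1.6172)*max(|-1.6172| - 0.67, 0) = -0.9472
prox(x) = [5.396, -0.4163, -1.0194, -0.9472]
||prox(x)||_1 = 5.396 + 0.4163 + 1.0194 + 0.9472 = 7.7789


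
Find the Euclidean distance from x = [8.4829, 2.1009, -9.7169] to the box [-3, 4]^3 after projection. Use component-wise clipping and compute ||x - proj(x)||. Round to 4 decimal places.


Project each component onto [-3, 4].
clip(8.4829) = 4.0, clip(2.1009) = 2.1009, clip(-9.7169) = -3.0
Projection = [4.0, 2.1009, -3.0]
Squared diffs: [20.0964, 0.0, 45.1167]
Distance = sqrt(65.2131) = 8.0755


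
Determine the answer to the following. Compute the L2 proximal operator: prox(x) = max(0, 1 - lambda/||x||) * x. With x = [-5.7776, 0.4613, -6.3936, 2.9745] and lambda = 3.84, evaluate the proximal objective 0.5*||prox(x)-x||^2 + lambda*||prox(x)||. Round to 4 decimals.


Step 1: Compute ||x||.
||x|| = 9.1279
Step 2: Compute scaling factor.
scale = max(0, 1 - 3.84/9.1279) = 0.5793
Step 3: prox(x) = [-3.347, 0.2672, -3.7039, 1.7232]
||prox(x)|| = 5.2879
Step 4: Proximal objective.
0.5*||prox-x||^2 = 7.3728
lambda*||prox|| = 20.3055
Total = 27.6785


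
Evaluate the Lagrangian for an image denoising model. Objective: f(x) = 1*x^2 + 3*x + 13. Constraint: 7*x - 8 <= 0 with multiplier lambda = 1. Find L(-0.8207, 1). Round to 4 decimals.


Step 1: Evaluate f(x).
f(-0.8207) = 1*(-0.8207)^2 + 3*(-0.8207) + 13 = 11.2114
Step 2: Evaluate g(x).
g(-0.8207) = 7*-0.8207 - 8 = -13.7449
Step 3: Compute Lagrangian.
L = 11.2114 + 1*-13.7449 = -2.5335


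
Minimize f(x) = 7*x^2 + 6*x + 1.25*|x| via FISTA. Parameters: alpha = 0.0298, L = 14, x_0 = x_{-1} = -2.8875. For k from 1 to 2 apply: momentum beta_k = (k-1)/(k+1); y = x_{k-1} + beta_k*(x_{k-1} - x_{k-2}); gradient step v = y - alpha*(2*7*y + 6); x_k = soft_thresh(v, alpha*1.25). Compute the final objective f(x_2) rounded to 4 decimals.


FISTA on f(x) = 7*x^2 + 6*x + 1.25*|x|
L = 14, alpha = 0.0298
Iteration 1: beta = 0.0, y = -2.8875 + 0.0*(-2.8875 + 2.8875) = -2.8875
  grad(y) = -34.425, v = y - alpha*grad = -1.8616
  prox(v) = soft_thresh(-1.8616, 0.0373) = -1.8244
Iteration 2: beta = 0.3333, y = -1.8244 + 0.3333*(-1.8244 + 2.8875) = -1.47
  grad(y) = -14.5802, v = y - alpha*grad = -1.0355
  prox(v) = soft_thresh(-1.0355, 0.0373) = -0.9983
f(x_2) = 7*(-0.9983)^2 + 6*(-0.9983) + 1.25*|-0.9983| = 2.2341


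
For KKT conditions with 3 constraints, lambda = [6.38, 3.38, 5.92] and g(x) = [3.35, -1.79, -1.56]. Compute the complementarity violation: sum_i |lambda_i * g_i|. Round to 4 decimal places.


KKT complementary slackness check:
lambda_1 * g_1 = 6.38 * 3.35 = 21.373
lambda_2 * g_2 = 3.38 * -1.79 = -6.0502
lambda_3 * g_3 = 5.92 * -1.56 = -9.2352
Total violation = 21.373 + 6.0502 + 9.2352 = 36.6584


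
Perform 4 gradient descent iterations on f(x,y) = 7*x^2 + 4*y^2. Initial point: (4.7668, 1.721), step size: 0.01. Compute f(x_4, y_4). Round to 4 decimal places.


Gradient descent on f(x,y) = 7*x^2 + 4*y^2.
Starting point: (4.7668, 1.721), alpha = 0.01
Step 1: grad_x = 2*7*4.7668 = 66.7352, grad_y = 2*4*1.721 = 13.768
  x_1 = 4.7668 - 0.01*66.7352 = 4.0994
  y_1 = 1.721 - 0.01*13.768 = 1.5833
Step 2: grad_x = 2*7*4.0994 = 57.3923, grad_y = 2*4*1.5833 = 12.6666
  x_2 = 4.0994 - 0.01*57.3923 = 3.5255
  y_2 = 1.5833 - 0.01*12.6666 = 1.4567
Step 3: grad_x = 2*7*3.5255 = 49.3574, grad_y = 2*4*1.4567 = 11.6532
  x_3 = 3.5255 - 0.01*49.3574 = 3.032
  y_3 = 1.4567 - 0.01*11.6532 = 1.3401
Step 4: grad_x = 2*7*3.032 = 42.4473, grad_y = 2*4*1.3401 = 10.721
  x_4 = 3.032 - 0.01*42.4473 = 2.6075
  y_4 = 1.3401 - 0.01*10.721 = 1.2329
f(2.6075, 1.2329) = 7*2.6075^2 + 4*1.2329^2 = 53.6729


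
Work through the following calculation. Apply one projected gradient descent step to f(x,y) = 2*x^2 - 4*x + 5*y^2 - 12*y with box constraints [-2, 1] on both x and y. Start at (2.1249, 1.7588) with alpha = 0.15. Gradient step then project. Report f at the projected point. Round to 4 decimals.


Step 1: Compute gradient at (2.1249, 1.7588).
grad_x = 2*2*2.1249 - 4 = 4.4996
grad_y = 2*5*1.7588 - 12 = 5.588
Step 2: Gradient step.
x_raw = 2.1249 - 0.15*4.4996 = 1.45
y_raw = 1.7588 - 0.15*5.588 = 0.9206
Step 3: Project onto [-2, 1].
x_proj = clip(1.45) = 1.0
y_proj = clip(0.9206) = 0.9206
Step 4: Evaluate f.
f(1.0, 0.9206) = -8.8097


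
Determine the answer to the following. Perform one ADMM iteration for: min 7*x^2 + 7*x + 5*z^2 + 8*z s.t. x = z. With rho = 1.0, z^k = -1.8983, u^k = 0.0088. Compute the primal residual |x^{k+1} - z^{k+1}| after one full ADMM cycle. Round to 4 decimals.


ADMM iteration with rho = 1.0, z^k = -1.8983, u^k = 0.0088
Step 1: x-update.
Minimize 7*x^2 + 7*x + (1.0/2)*(x + 1.8983 + 0.0088)^2
FOC: (2*7 + 1.0)*x = -7 + 1.0*(-1.8983 - 0.0088)
x^{k+1} = -0.5938
Step 2: z-update.
Minimize 5*z^2 + 8*z + (1.0/2)*(-0.5938 - z + 0.0088)^2
FOC: (2*5 + 1.0)*z = -8 + 1.0*(-0.5938 + 0.0088)
z^{k+1} = -0.7805
Step 3: u-update.
u^{k+1} = 0.0088 - 0.5938 + 0.7805 = 0.1954
Step 4: Primal residual = |-0.5938 + 0.7805| = 0.1866


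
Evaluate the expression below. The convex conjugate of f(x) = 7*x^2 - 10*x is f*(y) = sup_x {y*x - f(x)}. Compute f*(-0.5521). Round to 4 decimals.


f*(y) = sup_x {y*x - a*x^2 - b*x} = sup_x {(y-b)*x - a*x^2}
FOC: (y - b) - 2a*x = 0 => x* = (y - b)/(2a)
x* = (-0.5521 + 10)/(2*7) = 0.6749
f*(-0.5521) = (y-b)^2/(4a) = (-0.5521 + 10)^2/(4*7)
= 89.2628/28 = 3.188


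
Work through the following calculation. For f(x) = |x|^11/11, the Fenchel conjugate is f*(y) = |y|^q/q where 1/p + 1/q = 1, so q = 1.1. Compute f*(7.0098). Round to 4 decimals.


The conjugate exponent q satisfies 1/p + 1/q = 1.
p = 11, so q = 11/(11 - 1) = 1.1
|y|^q = 7.0098^1.1 = 8.5168
f*(7.0098) = 8.5168 / 1.1 = 7.7425


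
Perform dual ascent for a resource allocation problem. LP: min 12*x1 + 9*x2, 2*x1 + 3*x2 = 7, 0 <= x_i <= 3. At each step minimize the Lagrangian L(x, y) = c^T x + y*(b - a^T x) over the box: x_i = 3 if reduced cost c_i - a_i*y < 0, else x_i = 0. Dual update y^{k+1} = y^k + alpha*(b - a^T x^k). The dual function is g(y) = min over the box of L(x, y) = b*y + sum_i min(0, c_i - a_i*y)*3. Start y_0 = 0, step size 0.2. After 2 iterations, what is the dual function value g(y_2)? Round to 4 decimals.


Dual ascent for LP: min 12*x1 + 9*x2, 2*x1 + 3*x2 = 7, 0 <= x_i <= 3
Step 1: y^k = 0.0, reduced costs: (12.0, 9.0)
  x^k = (0.0, 0.0), subgradient = b - a^T x = 7.0
  y^{k+1} = 0.0 + 0.2*7.0 = 1.4
Step 2: y^k = 1.4, reduced costs: (9.2, 4.8)
  x^k = (0.0, 0.0), subgradient = b - a^T x = 7.0
  y^{k+1} = 1.4 + 0.2*7.0 = 2.8
Dual objective at y_2 = 2.8: reduced costs (6.4, 0.6), box minimizer x = (0.0, 0.0)
g(y_2) = b*y + (c1 - a1*y)*x1 + (c2 - a2*y)*x2 = 7*2.8 + 6.4*0.0 + 0.6*0.0 = 19.6 + 0.0 + 0.0 = 19.6


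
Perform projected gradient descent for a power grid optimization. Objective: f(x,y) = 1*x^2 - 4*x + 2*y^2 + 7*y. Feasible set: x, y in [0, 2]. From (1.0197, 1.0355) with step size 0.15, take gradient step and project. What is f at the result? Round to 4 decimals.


Step 1: Compute gradient at (1.0197, 1.0355).
grad_x = 2*1*1.0197 - 4 = -1.9606
grad_y = 2*2*1.0355 + 7 = 11.142
Step 2: Gradient step.
x_raw = 1.0197 - 0.15*-1.9606 = 1.3138
y_raw = 1.0355 - 0.15*11.142 = -0.6358
Step 3: Project onto [0, 2].
x_proj = clip(1.3138) = 1.3138
y_proj = clip(-0.6358) = 0.0
Step 4: Evaluate f.
f(1.3138, 0.0) = -3.5291


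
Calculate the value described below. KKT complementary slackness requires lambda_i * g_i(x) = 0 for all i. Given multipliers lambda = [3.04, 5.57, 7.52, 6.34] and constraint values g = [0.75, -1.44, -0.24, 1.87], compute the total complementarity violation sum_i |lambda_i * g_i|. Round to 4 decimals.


KKT complementary slackness check:
lambda_1 * g_1 = 3.04 * 0.75 = 2.28
lambda_2 * g_2 = 5.57 * -1.44 = -8.0208
lambda_3 * g_3 = 7.52 * -0.24 = -1.8048
lambda_4 * g_4 = 6.34 * 1.87 = 11.8558
Total violation = 2.28 + 8.0208 + 1.8048 + 11.8558 = 23.9614


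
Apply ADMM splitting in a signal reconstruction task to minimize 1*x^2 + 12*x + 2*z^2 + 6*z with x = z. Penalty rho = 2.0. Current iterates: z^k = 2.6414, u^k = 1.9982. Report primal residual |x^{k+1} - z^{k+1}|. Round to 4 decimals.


ADMM iteration with rho = 2.0, z^k = 2.6414, u^k = 1.9982
Step 1: x-update.
Minimize 1*x^2 + 12*x + (2.0/2)*(x - 2.6414 + 1.9982)^2
FOC: (2*1 + 2.0)*x = -12 + 2.0*(2.6414 - 1.9982)
x^{k+1} = -2.6784
Step 2: z-update.
Minimize 2*z^2 + 6*z + (2.0/2)*(-2.6784 - z + 1.9982)^2
FOC: (2*2 + 2.0)*z = -6 + 2.0*(-2.6784 + 1.9982)
z^{k+1} = -1.2267
Step 3: u-update.
u^{k+1} = 1.9982 - 2.6784 + 1.2267 = 0.5465
Step 4: Primal residual = |-2.6784 + 1.2267| = 1.4517


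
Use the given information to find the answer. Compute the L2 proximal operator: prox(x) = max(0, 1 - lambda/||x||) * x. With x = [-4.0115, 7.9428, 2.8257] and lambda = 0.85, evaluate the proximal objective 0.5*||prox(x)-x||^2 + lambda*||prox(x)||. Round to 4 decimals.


Step 1: Compute ||x||.
||x|| = 9.3362
Step 2: Compute scaling factor.
scale = max(0, 1 - 0.85/9.3362) = 0.909
Step 3: prox(x) = [-3.6463, 7.2197, 2.5684]
||prox(x)|| = 8.4862
Step 4: Proximal objective.
0.5*||prox-x||^2 = 0.3613
lambda*||prox|| = 7.2133
Total = 7.5745


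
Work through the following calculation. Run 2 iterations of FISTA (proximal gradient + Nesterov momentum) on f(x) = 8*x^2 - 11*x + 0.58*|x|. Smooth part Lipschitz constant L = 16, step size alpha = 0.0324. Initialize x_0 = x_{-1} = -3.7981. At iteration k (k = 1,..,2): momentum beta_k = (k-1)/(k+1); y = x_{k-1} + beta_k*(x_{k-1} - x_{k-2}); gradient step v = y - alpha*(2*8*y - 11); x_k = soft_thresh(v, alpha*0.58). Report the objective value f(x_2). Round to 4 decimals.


FISTA on f(x) = 8*x^2 - 11*x + 0.58*|x|
L = 16, alpha = 0.0324
Iteration 1: beta = 0.0, y = -3.7981 + 0.0*(-3.7981 + 3.7981) = -3.7981
  grad(y) = -71.7696, v = y - alpha*grad = -1.4728
  prox(v) = soft_thresh(-1.4728, 0.0188) = -1.454
Iteration 2: beta = 0.3333, y = -1.454 + 0.3333*(-1.454 + 3.7981) = -0.6726
  grad(y) = -21.7616, v = y - alpha*grad = 0.0325
  prox(v) = soft_thresh(0.0325, 0.0188) = 0.0137
f(x_2) = 8*0.0137^2 - 11*0.0137 + 0.58*|0.0137| = -0.1411


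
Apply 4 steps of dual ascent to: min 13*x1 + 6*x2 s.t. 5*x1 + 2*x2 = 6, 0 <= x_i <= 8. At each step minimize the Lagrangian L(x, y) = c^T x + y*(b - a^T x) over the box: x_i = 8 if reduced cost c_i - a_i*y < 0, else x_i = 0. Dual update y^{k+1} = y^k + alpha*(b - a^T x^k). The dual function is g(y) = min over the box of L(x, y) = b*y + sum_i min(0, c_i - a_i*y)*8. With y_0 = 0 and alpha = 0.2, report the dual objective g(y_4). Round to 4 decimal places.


Dual ascent for LP: min 13*x1 + 6*x2, 5*x1 + 2*x2 = 6, 0 <= x_i <= 8
Step 1: y^k = 0.0, reduced costs: (13.0, 6.0)
  x^k = (0.0, 0.0), subgradient = b - a^T x = 6.0
  y^{k+1} = 0.0 + 0.2*6.0 = 1.2
Step 2: y^k = 1.2, reduced costs: (7.0, 3.6)
  x^k = (0.0, 0.0), subgradient = b - a^T x = 6.0
  y^{k+1} = 1.2 + 0.2*6.0 = 2.4
Step 3: y^k = 2.4, reduced costs: (1.0, 1.2)
  x^k = (0.0, 0.0), subgradient = b - a^T x = 6.0
  y^{k+1} = 2.4 + 0.2*6.0 = 3.6
Step 4: y^k = 3.6, reduced costs: (-5.0, -1.2)
  x^k = (8.0, 8.0), subgradient = b - a^T x = -50.0
  y^{k+1} = 3.6 + 0.2*-50.0 = -6.4
Dual objective at y_4 = -6.4: reduced costs (45.0, 18.8), box minimizer x = (0.0, 0.0)
g(y_4) = b*y + (c1 - a1*y)*x1 + (c2 - a2*y)*x2 = 6*(-6.4) + 45.0*0.0 + 18.8*0.0 = -38.4 + 0.0 + 0.0 = -38.4


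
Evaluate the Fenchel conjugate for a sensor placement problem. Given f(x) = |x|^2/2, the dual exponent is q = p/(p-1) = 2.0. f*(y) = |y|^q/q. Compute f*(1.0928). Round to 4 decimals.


The conjugate exponent q satisfies 1/p + 1/q = 1.
p = 2, so q = 2/(2 - 1) = 2.0
|y|^q = 1.0928^2.0 = 1.1942
f*(1.0928) = 1.1942 / 2.0 = 0.5971


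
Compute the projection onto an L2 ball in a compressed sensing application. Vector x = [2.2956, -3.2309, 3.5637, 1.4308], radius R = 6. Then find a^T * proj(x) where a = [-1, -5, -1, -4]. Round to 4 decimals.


Step 1: Compute ||x|| (intermediates to 6 decimals).
||x|| = sqrt(2.2956^2 + (-3.2309)^2 + 3.5637^2 + 1.4308^2) = 5.518663
Step 2: Project.
Since ||x|| <= R, proj = x (no scaling needed).
proj(x) = [2.2956, -3.2309, 3.5637, 1.4308]
Step 3: Dot product.
a^T * proj(x) = -1*2.2956 - 5*(-3.2309) - 1*3.5637 - 4*1.4308 = 4.572


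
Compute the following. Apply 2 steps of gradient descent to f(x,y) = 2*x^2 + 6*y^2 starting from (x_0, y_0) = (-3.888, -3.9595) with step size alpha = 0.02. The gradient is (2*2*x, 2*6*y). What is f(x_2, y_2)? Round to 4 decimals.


Gradient descent on f(x,y) = 2*x^2 + 6*y^2.
Starting point: (-3.888, -3.9595), alpha = 0.02
Step 1: grad_x = 2*2*-3.888 = -15.552, grad_y = 2*6*-3.9595 = -47.514
  x_1 = -3.888 - 0.02*-15.552 = -3.577
  y_1 = -3.9595 - 0.02*-47.514 = -3.0092
Step 2: grad_x = 2*2*-3.577 = -14.3078, grad_y = 2*6*-3.0092 = -36.1106
  x_2 = -3.577 - 0.02*-14.3078 = -3.2908
  y_2 = -3.0092 - 0.02*-36.1106 = -2.287
f(-3.2908, -2.287) = 2*(-3.2908)^2 + 6*(-2.287)^2 = 53.0412


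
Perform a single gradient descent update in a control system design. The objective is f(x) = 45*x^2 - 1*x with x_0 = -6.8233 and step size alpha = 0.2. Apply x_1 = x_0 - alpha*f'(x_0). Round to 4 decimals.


We compute the gradient at x_0 and apply the update.
f'(x) = 90*x - 1
f'(-6.8233) = 90*-6.8233 - 1 = -615.097
x_1 = -6.8233 - 0.2*-615.097 = 116.1961


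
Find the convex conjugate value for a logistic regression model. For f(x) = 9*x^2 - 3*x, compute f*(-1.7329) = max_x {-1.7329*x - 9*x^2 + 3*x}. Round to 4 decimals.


f*(y) = sup_x {y*x - a*x^2 - b*x} = sup_x {(y-b)*x - a*x^2}
FOC: (y - b) - 2a*x = 0 => x* = (y - b)/(2a)
x* = (-1.7329 + 3)/(2*9) = 0.0704
f*(-1.7329) = (y-b)^2/(4a) = (-1.7329 + 3)^2/(4*9)
= 1.6055/36 = 0.0446


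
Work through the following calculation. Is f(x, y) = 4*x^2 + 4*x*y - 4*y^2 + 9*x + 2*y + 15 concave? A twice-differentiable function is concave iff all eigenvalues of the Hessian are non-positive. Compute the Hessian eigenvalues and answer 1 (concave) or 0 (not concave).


The Hessian of f(x,y) = 4*x^2 + 4*x*y - 4*y^2 + 9*x + 2*y + 15 is:
H = [[8, 4], [4, -8]]
Trace = 8 - 8 = 0
Determinant = 8*-8 - (4)^2 = -80
Discriminant = (0)^2 - 4*-80 = 320.0
Eigenvalues: lambda_1 = -8.9443, lambda_2 = 8.9443
The function is not concave.

0


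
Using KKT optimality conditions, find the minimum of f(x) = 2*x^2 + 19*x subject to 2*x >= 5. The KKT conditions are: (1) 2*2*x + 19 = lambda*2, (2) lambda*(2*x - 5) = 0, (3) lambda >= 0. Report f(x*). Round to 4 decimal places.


Step 1: Try lambda = 0 (constraint inactive).
x_unc = -19/(2*2) = -4.75
Check: 2*-4.75 = -9.5 < 5 -- violated!
Step 2: Constraint must be active: 2*x = 5
x* = 5/2 = 2.5
lambda = (2*2*2.5 + 19)/2 = 14.5
Step 3: Compute optimal value.
f(x*) = 2*2.5^2 + 19*2.5 = 60.0


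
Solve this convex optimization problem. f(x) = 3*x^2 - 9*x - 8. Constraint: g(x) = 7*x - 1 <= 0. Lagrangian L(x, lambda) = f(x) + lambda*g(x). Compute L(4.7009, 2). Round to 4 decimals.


Step 1: Evaluate f(x).
f(4.7009) = 3*4.7009^2 - 9*4.7009 - 8 = 15.9873
Step 2: Evaluate g(x).
g(4.7009) = 7*4.7009 - 1 = 31.9063
Step 3: Compute Lagrangian.
L = 15.9873 + 2*31.9063 = 79.7999


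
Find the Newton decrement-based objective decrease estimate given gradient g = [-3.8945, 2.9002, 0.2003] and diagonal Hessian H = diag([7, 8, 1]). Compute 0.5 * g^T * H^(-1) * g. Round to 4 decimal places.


Step 1: H is diagonal, so H^(-1) * g = [-0.5564, 0.3625, 0.2003].
Step 2: g^T H^(-1) g = sum_i g_i^2 / H_ii
  = (-3.8945)^2/7 + (2.9002)^2/8 + (0.2003)^2/1
  = 2.1667 + 1.0514 + 0.0401 = 3.2582
Step 3: Objective decrease = 0.5 * g^T H^(-1) g = 1.6291


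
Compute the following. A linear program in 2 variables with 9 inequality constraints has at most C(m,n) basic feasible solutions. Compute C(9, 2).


Each vertex corresponds to some choice of n active constraints out of m, so the number of vertices is at most C(m, n) = m! / (n!(m-n)!).
m = 9, n = 2
Numerator: 9 * 8
Denominator: 2! = 2
C(9, 2) = 36


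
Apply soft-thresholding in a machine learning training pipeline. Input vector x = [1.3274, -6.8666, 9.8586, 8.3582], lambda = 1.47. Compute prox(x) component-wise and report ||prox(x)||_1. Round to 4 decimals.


Soft-thresholding with lambda = 1.47:
prox(1.3274) = sign(1.3274)*max(|1.3274| - 1.47, 0) = 0.0
prox(-6.8666) = sign(-6.8666)*max(|-6.8666| - 1.47, 0) = -5.3966
prox(9.8586) = sign(9.8586)*max(|9.8586| - 1.47, 0) = 8.3886
prox(8.3582) = sign(8.3582)*max(|8.3582| - 1.47, 0) = 6.8882
prox(x) = [0.0, -5.3966, 8.3886, 6.8882]
||prox(x)||_1 = 0.0 + 5.3966 + 8.3886 + 6.8882 = 20.6734


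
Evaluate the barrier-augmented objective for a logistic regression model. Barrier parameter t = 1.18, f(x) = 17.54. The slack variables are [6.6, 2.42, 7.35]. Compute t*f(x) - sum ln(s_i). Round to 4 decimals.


Step 1: Compute log-barrier.
ln values: [1.8871, 0.8838, 1.9947]
phi = -(1.8871 + 0.8838 + 1.9947) = -4.7655
Step 2: Compute augmented objective.
t*f(x) = 1.18*17.54 = 20.6972
Total = 20.6972 - 4.7655 = 15.9317


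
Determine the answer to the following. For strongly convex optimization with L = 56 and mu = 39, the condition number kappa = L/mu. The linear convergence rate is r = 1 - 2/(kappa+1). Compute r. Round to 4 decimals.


Step 1: Compute the condition number.
kappa = L/mu = 56/39 = 1.4359
Step 2: Compute the convergence rate.
r = 1 - 2/(kappa + 1) = 1 - 2*mu/(L + mu) = (L - mu)/(L + mu) = 17/95 = 0.1789


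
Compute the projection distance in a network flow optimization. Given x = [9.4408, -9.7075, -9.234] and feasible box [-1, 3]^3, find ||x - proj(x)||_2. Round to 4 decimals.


Project each component onto [-1, 3].
clip(9.4408) = 3.0, clip(-9.7075) = -1.0, clip(-9.234) = -1.0
Projection = [3.0, -1.0, -1.0]
Squared diffs: [41.4839, 75.8206, 67.7988]
Distance = sqrt(185.1033) = 13.6053


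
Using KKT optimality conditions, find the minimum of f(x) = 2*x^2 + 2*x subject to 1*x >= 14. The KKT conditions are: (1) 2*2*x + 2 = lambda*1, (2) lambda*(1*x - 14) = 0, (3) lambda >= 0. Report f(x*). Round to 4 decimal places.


Step 1: Try lambda = 0 (constraint inactive).
x_unc = -2/(2*2) = -0.5
Check: 1*-0.5 = -0.5 < 14 -- violated!
Step 2: Constraint must be active: 1*x = 14
x* = 14/1 = 14.0
lambda = (2*2*14.0 + 2)/1 = 58.0
Step 3: Compute optimal value.
f(x*) = 2*14.0^2 + 2*14.0 = 420.0


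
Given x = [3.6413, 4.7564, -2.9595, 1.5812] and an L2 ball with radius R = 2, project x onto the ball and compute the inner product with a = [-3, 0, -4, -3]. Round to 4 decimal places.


Step 1: Compute ||x|| (intermediates to 6 decimals).
||x|| = sqrt(3.6413^2 + 4.7564^2 + (-2.9595)^2 + 1.5812^2) = 6.865948
Step 2: Project.
Since ||x|| > R, scale = R/||x|| = 2/6.865948 = 0.291293, proj(x) = scale * x
proj(x) = [1.060685, 1.385506, -0.862082, 0.460592]
Step 3: Dot product.
a^T * proj(x) = -3*1.060685 + 0*1.385506 - 4*(-0.862082) - 3*0.460592 = -1.1155


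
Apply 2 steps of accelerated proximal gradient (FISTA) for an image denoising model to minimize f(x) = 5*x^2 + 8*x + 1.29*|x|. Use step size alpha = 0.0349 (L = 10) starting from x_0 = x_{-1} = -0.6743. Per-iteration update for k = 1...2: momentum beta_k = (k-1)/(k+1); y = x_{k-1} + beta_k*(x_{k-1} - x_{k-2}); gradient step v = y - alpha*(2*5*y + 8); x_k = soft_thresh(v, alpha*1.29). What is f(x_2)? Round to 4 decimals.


FISTA on f(x) = 5*x^2 + 8*x + 1.29*|x|
L = 10, alpha = 0.0349
Iteration 1: beta = 0.0, y = -0.6743 + 0.0*(-0.6743 + 0.6743) = -0.6743
  grad(y) = 1.257, v = y - alpha*grad = -0.7182
  prox(v) = soft_thresh(-0.7182, 0.045) = -0.6731
Iteration 2: beta = 0.3333, y = -0.6731 + 0.3333*(-0.6731 + 0.6743) = -0.6728
  grad(y) = 1.2724, v = y - alpha*grad = -0.7172
  prox(v) = soft_thresh(-0.7172, 0.045) = -0.6721
f(x_2) = 5*(-0.6721)^2 + 8*(-0.6721) + 1.29*|-0.6721| = -2.2512


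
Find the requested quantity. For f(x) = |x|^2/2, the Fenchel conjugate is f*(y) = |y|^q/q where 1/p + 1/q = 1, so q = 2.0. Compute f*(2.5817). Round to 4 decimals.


The conjugate exponent q satisfies 1/p + 1/q = 1.
p = 2, so q = 2/(2 - 1) = 2.0
|y|^q = 2.5817^2.0 = 6.6652
f*(2.5817) = 6.6652 / 2.0 = 3.3326


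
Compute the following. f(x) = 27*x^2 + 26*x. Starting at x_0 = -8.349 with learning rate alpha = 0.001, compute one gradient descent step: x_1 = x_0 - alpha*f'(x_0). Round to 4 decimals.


We compute the gradient at x_0 and apply the update.
f'(x) = 54*x + 26
f'(-8.349) = 54*-8.349 + 26 = -424.846
x_1 = -8.349 - 0.001*-424.846 = -7.9242


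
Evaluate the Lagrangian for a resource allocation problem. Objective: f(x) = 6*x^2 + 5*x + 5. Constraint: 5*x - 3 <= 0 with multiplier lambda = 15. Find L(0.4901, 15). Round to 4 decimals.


Step 1: Evaluate f(x).
f(0.4901) = 6*0.4901^2 + 5*0.4901 + 5 = 8.8917
Step 2: Evaluate g(x).
g(0.4901) = 5*0.4901 - 3 = -0.5495
Step 3: Compute Lagrangian.
L = 8.8917 + 15*-0.5495 = 0.6492


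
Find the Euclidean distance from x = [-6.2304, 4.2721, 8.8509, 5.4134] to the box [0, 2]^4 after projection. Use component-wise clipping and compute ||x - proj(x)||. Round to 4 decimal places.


Project each component onto [0, 2].
clip(-6.2304) = 0.0, clip(4.2721) = 2.0, clip(8.8509) = 2.0, clip(5.4134) = 2.0
Projection = [0.0, 2.0, 2.0, 2.0]
Squared diffs: [38.8179, 5.1624, 46.9348, 11.6513]
Distance = sqrt(102.5664) = 10.1275


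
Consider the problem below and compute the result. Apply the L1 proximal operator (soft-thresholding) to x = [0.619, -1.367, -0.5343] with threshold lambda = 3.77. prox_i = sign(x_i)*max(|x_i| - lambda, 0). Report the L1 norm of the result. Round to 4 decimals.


Soft-thresholding with lambda = 3.77:
prox(0.619) = sign(0.619)*max(|0.619| - 3.77, 0) = 0.0
prox(-1.367) = sign(-1.367)*max(|-1.367| - 3.77, 0) = 0.0
prox(-0.5343) = sign(-0.5343)*max(|-0.5343| - 3.77, 0) = 0.0
prox(x) = [0.0, 0.0, 0.0]
||prox(x)||_1 = 0.0 + 0.0 + 0.0 = 0.0


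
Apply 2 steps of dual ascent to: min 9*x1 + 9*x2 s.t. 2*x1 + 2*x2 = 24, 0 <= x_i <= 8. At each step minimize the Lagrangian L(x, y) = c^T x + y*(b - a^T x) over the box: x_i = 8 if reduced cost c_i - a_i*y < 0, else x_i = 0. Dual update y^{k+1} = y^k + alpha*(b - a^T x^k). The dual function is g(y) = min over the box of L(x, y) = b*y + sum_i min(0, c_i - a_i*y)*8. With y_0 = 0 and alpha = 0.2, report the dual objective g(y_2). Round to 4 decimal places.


Dual ascent for LP: min 9*x1 + 9*x2, 2*x1 + 2*x2 = 24, 0 <= x_i <= 8
Step 1: y^k = 0.0, reduced costs: (9.0, 9.0)
  x^k = (0.0, 0.0), subgradient = b - a^T x = 24.0
  y^{k+1} = 0.0 + 0.2*24.0 = 4.8
Step 2: y^k = 4.8, reduced costs: (-0.6, -0.6)
  x^k = (8.0, 8.0), subgradient = b - a^T x = -8.0
  y^{k+1} = 4.8 + 0.2*-8.0 = 3.2
Dual objective at y_2 = 3.2: reduced costs (2.6, 2.6), box minimizer x = (0.0, 0.0)
g(y_2) = b*y + (c1 - a1*y)*x1 + (c2 - a2*y)*x2 = 24*3.2 + 2.6*0.0 + 2.6*0.0 = 76.8 + 0.0 + 0.0 = 76.8
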